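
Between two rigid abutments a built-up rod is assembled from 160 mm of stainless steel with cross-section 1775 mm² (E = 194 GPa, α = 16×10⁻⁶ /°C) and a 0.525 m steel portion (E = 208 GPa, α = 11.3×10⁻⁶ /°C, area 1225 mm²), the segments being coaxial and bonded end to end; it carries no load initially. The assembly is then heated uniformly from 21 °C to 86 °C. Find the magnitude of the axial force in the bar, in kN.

With the walls removed the bar would change length by δ_free = Σ αᵢΔT Lᵢ = 16×10⁻⁶×65×160 + 11.3×10⁻⁶×65×525 = 0.552 mm.
The walls prevent any net length change, so an axial force P (same in every segment) develops. Compatibility: P · Σ Lᵢ/(AᵢEᵢ) = δ_free.
The series flexibility is Σ Lᵢ/(AᵢEᵢ) = 160/(1775×194×10³) + 525/(1225×208×10³) = 2.525×10⁻⁶ mm/N.
Hence P = δ_free / Σ(L/AE) = 0.552/2.525×10⁻⁶ = 218.6 kN (compressive).

P ≈ 219 kN (compressive)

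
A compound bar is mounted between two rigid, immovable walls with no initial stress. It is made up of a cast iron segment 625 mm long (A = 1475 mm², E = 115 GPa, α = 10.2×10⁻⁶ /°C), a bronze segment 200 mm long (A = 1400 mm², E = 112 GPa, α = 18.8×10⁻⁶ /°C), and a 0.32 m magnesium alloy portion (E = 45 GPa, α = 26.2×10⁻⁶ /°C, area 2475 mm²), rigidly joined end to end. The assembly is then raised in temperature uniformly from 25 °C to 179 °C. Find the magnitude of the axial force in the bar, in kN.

P ≈ 364 kN (compressive)

If the supports were absent, the total length change would be Σ αᵢΔT Lᵢ = 10.2×10⁻⁶×154×625 + 18.8×10⁻⁶×154×200 + 26.2×10⁻⁶×154×320 = 2.852 mm.
The rigid supports impose zero overall length change; the single axial force P common to all segments must satisfy P Σ Lᵢ/(AᵢEᵢ) = δ_free.
Σ Lᵢ/(AᵢEᵢ) = 625/(1475×115×10³) + 200/(1400×112×10³) + 320/(2475×45×10³) = 7.833×10⁻⁶ mm/N.
Hence P = δ_free / Σ(L/AE) = 2.852/7.833×10⁻⁶ = 364.1 kN (compressive).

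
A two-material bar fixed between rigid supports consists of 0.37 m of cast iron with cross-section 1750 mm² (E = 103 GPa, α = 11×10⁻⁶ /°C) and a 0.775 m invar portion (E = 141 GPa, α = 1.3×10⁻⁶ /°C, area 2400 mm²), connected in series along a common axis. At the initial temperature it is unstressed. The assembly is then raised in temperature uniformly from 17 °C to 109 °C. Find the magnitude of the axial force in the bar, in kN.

P ≈ 108 kN (compressive)

Free thermal expansion of the whole bar: Σ αᵢΔT Lᵢ = 11×10⁻⁶×92×370 + 1.3×10⁻⁶×92×775 = 0.4671 mm.
The walls prevent any net length change, so an axial force P (same in every segment) develops. Compatibility: P · Σ Lᵢ/(AᵢEᵢ) = δ_free.
The series flexibility is Σ Lᵢ/(AᵢEᵢ) = 370/(1750×103×10³) + 775/(2400×141×10³) = 4.343×10⁻⁶ mm/N.
P = 0.4671 / 4.343×10⁻⁶ = 107600 N = 107.6 kN, compressive.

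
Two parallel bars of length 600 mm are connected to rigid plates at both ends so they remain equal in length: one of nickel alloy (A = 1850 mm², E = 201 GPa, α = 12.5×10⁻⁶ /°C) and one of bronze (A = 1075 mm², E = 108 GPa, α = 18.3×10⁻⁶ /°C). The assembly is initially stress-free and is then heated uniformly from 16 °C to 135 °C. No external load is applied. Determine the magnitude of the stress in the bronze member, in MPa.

Both members must finish at the same length. With the larger α, the bronze tends to over-expand; the plates restrain it, putting the bronze in compression and the nickel alloy in tension. With no external load the two internal forces are equal and opposite, magnitude P.
Setting the final lengths equal and cancelling L: (α₁ − α₂)ΔT = P/(A₁E₁) + P/(A₂E₂).
|α₁ − α₂|·ΔT = 5.8×10⁻⁶ × 119 = 0.0006902.
1/(A₁E₁) + 1/(A₂E₂) = 1/(1850×201×10³) + 1/(1075×108×10³) = 1.13×10⁻⁸ N⁻¹.
So P = 0.0006902 / 1.13×10⁻⁸ = 61.07 kN.
σ_{bronze} = P/A₂ = 61070/1075 = 56.81 MPa, compressive.

σ ≈ 56.8 MPa (compressive)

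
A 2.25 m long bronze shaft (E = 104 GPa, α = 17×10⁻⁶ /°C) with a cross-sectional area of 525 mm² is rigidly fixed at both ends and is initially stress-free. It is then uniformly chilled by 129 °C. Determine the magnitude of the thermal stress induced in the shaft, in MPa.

Because both ends are immovable the net strain is zero, and the suppressed thermal strain is αΔT = 17×10⁻⁶ × 129 = 2193×10⁻⁶.
σ = EαΔT = 104×10³ × 17×10⁻⁶ × 129 = 228.1 MPa (tensile; the shaft is trying to contract).

σ ≈ 228 MPa (tensile)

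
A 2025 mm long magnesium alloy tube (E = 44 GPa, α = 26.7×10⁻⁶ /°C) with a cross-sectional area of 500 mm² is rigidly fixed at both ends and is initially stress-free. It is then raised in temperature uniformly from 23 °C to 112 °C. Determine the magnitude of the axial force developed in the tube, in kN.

The ends cannot move, so σ = EαΔT = 44×10³ × 26.7×10⁻⁶ × 89 = 104.6 MPa.
Then P = σA = 104.6 × 500 mm² = 52.28 kN, compressive.

P ≈ 52.3 kN (compressive)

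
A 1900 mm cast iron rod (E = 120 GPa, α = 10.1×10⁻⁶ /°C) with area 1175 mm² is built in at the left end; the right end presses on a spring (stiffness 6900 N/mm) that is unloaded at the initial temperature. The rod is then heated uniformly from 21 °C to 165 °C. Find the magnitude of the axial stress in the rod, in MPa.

σ ≈ 14.8 MPa (compressive)

Free thermal expansion: δ_free = αΔT L = 10.1×10⁻⁶ × 144 × 1900 = 2.763 mm.
Let P be the compressive force at the spring. The rod shortens elastically by PL/(AE) and the spring compresses by P/k; together these equal δ_free.
So P = δ_free / [L/(AE) + 1/k] = 2.763 / [ 1900/(1175×120×10³) + 1/(6900) ].
P = 2.763 / 0.0001584 = 17450 N.
σ = P/A = 17450/1175 = 14.85 MPa.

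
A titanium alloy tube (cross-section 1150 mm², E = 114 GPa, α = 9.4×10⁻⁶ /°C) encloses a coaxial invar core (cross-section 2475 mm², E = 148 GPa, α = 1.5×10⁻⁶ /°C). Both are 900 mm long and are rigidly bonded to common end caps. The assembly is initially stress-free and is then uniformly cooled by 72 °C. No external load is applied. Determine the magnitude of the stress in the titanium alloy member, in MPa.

Both members must finish at the same length. With the larger α, the titanium alloy tends to over-contract; the plates restrain it, putting the titanium alloy in tension and the invar in compression. With no external load the two internal forces are equal and opposite, magnitude P.
Equating the net (thermal + elastic) strains gives |α₁ − α₂|·ΔT = P·[1/(A₁E₁) + 1/(A₂E₂)].
|α₁ − α₂|·ΔT = 7.9×10⁻⁶ × 72 = 0.0005688.
1/(A₁E₁) + 1/(A₂E₂) = 1/(1150×114×10³) + 1/(2475×148×10³) = 1.036×10⁻⁸ N⁻¹.
So P = 0.0005688 / 1.036×10⁻⁸ = 54.92 kN.
σ_{titanium alloy} = P/A₁ = 54920/1150 = 47.75 MPa, tensile.

σ ≈ 47.8 MPa (tensile)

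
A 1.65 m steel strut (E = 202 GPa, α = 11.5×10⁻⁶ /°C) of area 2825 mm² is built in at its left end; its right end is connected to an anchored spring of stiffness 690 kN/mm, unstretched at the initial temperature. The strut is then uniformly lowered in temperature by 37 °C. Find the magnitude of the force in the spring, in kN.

P ≈ 162 kN

The unrestrained thermal change is αΔT L = 11.5×10⁻⁶ × 37 × 1650 = 0.7021 mm.
Let P be the tensile force in the spring. The strut extends elastically by PL/(AE) and the spring stretches by P/k; together these equal δ_free.
P [ L/(AE) + 1/k ] = δ_free → P [ 1650/(2825×202×10³) + 1/(690×10³) ] = 0.7021.
P = 0.7021 / 4.341×10⁻⁶ = 161700 N.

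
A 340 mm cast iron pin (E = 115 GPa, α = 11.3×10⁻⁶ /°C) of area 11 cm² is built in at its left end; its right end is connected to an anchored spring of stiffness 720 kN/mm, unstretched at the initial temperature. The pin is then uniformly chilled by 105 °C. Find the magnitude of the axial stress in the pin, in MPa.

σ ≈ 90 MPa (tensile)

The unrestrained thermal change is αΔT L = 11.3×10⁻⁶ × 105 × 340 = 0.4034 mm.
Let P be the tensile force in the spring. The pin extends elastically by PL/(AE) and the spring stretches by P/k; together these equal δ_free.
P [ L/(AE) + 1/k ] = δ_free → P [ 340/(1100×115×10³) + 1/(720×10³) ] = 0.4034.
P = 0.4034 / 4.077×10⁻⁶ = 98960 N.
σ = P/A = 98960/1100 = 89.96 MPa.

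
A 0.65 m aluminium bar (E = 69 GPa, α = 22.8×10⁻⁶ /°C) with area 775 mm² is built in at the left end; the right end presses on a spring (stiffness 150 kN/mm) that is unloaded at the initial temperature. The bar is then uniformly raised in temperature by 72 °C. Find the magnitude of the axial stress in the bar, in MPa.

The unrestrained thermal change is αΔT L = 22.8×10⁻⁶ × 72 × 650 = 1.067 mm.
With a force P in the spring, the elastic change of the bar is PL/(AE) and that of the spring is P/k; compatibility requires their sum to equal δ_free.
So P = δ_free / [L/(AE) + 1/k] = 1.067 / [ 650/(775×69×10³) + 1/(150×10³) ].
P = 1.067 / 1.882×10⁻⁵ = 56690 N.
σ = P/A = 56690/775 = 73.15 MPa.

σ ≈ 73.2 MPa (compressive)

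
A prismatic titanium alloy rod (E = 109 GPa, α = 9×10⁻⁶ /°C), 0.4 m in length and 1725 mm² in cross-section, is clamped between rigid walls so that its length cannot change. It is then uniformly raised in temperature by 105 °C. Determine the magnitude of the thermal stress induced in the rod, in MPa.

σ ≈ 103 MPa (compressive)

Because both ends are immovable the net strain is zero, and the suppressed thermal strain is αΔT = 9×10⁻⁶ × 105 = 945×10⁻⁶.
σ = EαΔT = 109×10³ × 9×10⁻⁶ × 105 = 103 MPa (compressive; the rod is trying to expand).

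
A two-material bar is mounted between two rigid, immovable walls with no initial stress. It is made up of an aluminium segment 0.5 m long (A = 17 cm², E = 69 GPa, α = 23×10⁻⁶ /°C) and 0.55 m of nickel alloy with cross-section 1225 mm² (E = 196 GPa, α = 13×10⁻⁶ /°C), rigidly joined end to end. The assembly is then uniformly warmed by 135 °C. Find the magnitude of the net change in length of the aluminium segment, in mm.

|ΔL| ≈ 0.0852 mm

Free thermal expansion of the whole bar: Σ αᵢΔT Lᵢ = 23×10⁻⁶×135×500 + 13×10⁻⁶×135×550 = 2.518 mm.
Since the ends are fixed, an axial force P builds up, equal in every segment, with P · Σ Lᵢ/(AᵢEᵢ) = δ_free.
The series flexibility is Σ Lᵢ/(AᵢEᵢ) = 500/(1700×69×10³) + 550/(1225×196×10³) = 6.553×10⁻⁶ mm/N.
So P = 2.518 / 6.553×10⁻⁶ = 384.2 kN, compressive.
For the aluminium segment, free thermal change = 23×10⁻⁶×135×500 = 1.552 mm and elastic change from P = 384200×500/(1700×69×10³) = 1.638 mm; these oppose, so the net change is 0.0852 mm (segment shortens).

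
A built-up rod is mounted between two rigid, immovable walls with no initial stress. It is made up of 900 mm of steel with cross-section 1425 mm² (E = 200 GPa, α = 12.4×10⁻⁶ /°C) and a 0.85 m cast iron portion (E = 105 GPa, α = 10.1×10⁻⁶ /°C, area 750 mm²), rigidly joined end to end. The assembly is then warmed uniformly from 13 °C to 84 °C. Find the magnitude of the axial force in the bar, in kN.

P ≈ 100 kN (compressive)

Free thermal expansion of the whole bar: Σ αᵢΔT Lᵢ = 12.4×10⁻⁶×71×900 + 10.1×10⁻⁶×71×850 = 1.402 mm.
The walls prevent any net length change, so an axial force P (same in every segment) develops. Compatibility: P · Σ Lᵢ/(AᵢEᵢ) = δ_free.
Σ Lᵢ/(AᵢEᵢ) = 900/(1425×200×10³) + 850/(750×105×10³) = 1.395×10⁻⁵ mm/N.
P = 1.402 / 1.395×10⁻⁵ = 100500 N = 100.5 kN, compressive.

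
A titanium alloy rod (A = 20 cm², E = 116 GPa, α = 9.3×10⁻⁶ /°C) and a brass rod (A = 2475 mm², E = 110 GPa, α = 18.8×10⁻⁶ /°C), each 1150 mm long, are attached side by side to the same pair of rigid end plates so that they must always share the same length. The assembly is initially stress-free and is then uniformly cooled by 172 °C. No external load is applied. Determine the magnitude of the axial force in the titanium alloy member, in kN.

The brass has the larger α, so on cooling it would change length more than the titanium alloy if both were free. The rigid plates force a common final length, so the brass is put into tension and the titanium alloy into compression, with equal and opposite forces P (no external load).
Equating the net (thermal + elastic) strains gives |α₁ − α₂|·ΔT = P·[1/(A₁E₁) + 1/(A₂E₂)].
|α₁ − α₂|·ΔT = 9.5×10⁻⁶ × 172 = 0.001634.
1/(A₁E₁) + 1/(A₂E₂) = 1/(2000×116×10³) + 1/(2475×110×10³) = 7.983×10⁻⁹ N⁻¹.
P = 0.001634 / 7.983×10⁻⁹ = 204700 N = 204.7 kN.

P ≈ 205 kN (compressive in the titanium alloy)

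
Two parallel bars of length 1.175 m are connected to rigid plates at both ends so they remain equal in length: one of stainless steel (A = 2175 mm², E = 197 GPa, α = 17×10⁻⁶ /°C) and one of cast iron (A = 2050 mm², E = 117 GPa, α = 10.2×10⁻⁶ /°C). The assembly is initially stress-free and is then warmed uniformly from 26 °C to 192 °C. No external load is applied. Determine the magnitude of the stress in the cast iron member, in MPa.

σ ≈ 84.7 MPa (tensile)

Both members must finish at the same length. With the larger α, the stainless steel tends to over-expand; the plates restrain it, putting the stainless steel in compression and the cast iron in tension. With no external load the two internal forces are equal and opposite, magnitude P.
Compatibility of the two members (thermal + elastic change equal): (α₁ − α₂)ΔT = P·[1/(A₁E₁) + 1/(A₂E₂)].
|α₁ − α₂|·ΔT = 6.8×10⁻⁶ × 166 = 0.001129.
1/(A₁E₁) + 1/(A₂E₂) = 1/(2175×197×10³) + 1/(2050×117×10³) = 6.503×10⁻⁹ N⁻¹.
So P = 0.001129 / 6.503×10⁻⁹ = 173.6 kN.
σ_{cast iron} = P/A₂ = 173600/2050 = 84.67 MPa, tensile.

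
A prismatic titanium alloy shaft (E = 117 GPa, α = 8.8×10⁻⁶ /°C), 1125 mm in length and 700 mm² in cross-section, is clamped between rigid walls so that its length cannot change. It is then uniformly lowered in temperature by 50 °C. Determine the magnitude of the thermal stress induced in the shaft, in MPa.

Because both ends are immovable the net strain is zero, and the suppressed thermal strain is αΔT = 8.8×10⁻⁶ × 50 = 440×10⁻⁶.
The stress required to suppress this strain is σ = Eε = 117×10³ × 440×10⁻⁶ = 51.48 MPa, tensile since the shaft is trying to contract.

σ ≈ 51.5 MPa (tensile)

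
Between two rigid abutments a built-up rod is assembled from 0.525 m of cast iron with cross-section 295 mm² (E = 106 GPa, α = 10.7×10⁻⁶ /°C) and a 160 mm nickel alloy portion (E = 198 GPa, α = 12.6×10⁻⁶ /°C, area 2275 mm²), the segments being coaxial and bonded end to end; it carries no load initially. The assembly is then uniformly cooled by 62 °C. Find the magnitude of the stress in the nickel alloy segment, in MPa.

Free thermal contraction of the whole bar: Σ αᵢΔT Lᵢ = 10.7×10⁻⁶×62×525 + 12.6×10⁻⁶×62×160 = 0.4733 mm.
The walls prevent any net length change, so an axial force P (same in every segment) develops. Compatibility: P · Σ Lᵢ/(AᵢEᵢ) = δ_free.
The series flexibility is Σ Lᵢ/(AᵢEᵢ) = 525/(295×106×10³) + 160/(2275×198×10³) = 1.714×10⁻⁵ mm/N.
Hence P = δ_free / Σ(L/AE) = 0.4733/1.714×10⁻⁵ = 27.61 kN (tensile).
σ_{nickel alloy} = P / A = 27610 / 2275 = 12.13 MPa.

σ ≈ 12.1 MPa (tensile)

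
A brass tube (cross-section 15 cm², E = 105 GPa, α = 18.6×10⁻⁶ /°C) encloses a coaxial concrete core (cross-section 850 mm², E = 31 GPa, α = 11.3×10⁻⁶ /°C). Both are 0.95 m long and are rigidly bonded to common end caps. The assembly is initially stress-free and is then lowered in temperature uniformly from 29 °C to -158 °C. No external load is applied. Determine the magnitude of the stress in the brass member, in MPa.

σ ≈ 20.5 MPa (tensile)

Both members must finish at the same length. With the larger α, the brass tends to over-contract; the plates restrain it, putting the brass in tension and the concrete in compression. With no external load the two internal forces are equal and opposite, magnitude P.
Equating the net (thermal + elastic) strains gives |α₁ − α₂|·ΔT = P·[1/(A₁E₁) + 1/(A₂E₂)].
|α₁ − α₂|·ΔT = 7.3×10⁻⁶ × 187 = 0.001365.
1/(A₁E₁) + 1/(A₂E₂) = 1/(1500×105×10³) + 1/(850×31×10³) = 4.43×10⁻⁸ N⁻¹.
So P = 0.001365 / 4.43×10⁻⁸ = 30.81 kN.
σ_{brass} = P/A₁ = 30810/1500 = 20.54 MPa, tensile.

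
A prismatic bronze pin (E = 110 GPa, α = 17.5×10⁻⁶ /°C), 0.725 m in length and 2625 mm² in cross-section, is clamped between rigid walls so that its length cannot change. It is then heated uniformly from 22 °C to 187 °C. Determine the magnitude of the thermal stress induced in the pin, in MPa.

σ ≈ 318 MPa (compressive)

With length fixed, the mechanical strain must cancel the thermal strain αΔT = 17.5×10⁻⁶ × 165 = 2887.5×10⁻⁶.
Hence σ = E·αΔT = 110×10³ × 2887.5×10⁻⁶ = 317.6 MPa, compressive.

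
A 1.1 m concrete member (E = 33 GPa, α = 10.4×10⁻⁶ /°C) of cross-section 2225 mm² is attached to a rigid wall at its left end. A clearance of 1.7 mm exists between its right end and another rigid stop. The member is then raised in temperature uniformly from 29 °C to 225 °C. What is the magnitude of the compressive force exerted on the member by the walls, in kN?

P ≈ 36.2 kN

If the wall were absent the member would grow by αΔT L = 10.4×10⁻⁶ × 196 × 1100 = 2.242 mm.
After closing the 1.7 mm clearance, 2.242 − 1.7 = 0.5422 mm of expansion remains to be suppressed by the wall.
That suppressed elongation corresponds to σ = E·Δ/L = 33×10³ × 0.5422/1100 = 16.27 MPa.
P = σA = 16.27 × 2225 = 36.19 kN.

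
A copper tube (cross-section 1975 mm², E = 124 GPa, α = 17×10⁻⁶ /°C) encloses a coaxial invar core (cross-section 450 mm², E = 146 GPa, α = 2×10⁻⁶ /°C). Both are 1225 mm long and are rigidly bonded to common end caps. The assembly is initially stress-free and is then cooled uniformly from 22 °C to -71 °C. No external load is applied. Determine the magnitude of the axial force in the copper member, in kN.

Both members must finish at the same length. With the larger α, the copper tends to over-contract; the plates restrain it, putting the copper in tension and the invar in compression. With no external load the two internal forces are equal and opposite, magnitude P.
Equating the net (thermal + elastic) strains gives |α₁ − α₂|·ΔT = P·[1/(A₁E₁) + 1/(A₂E₂)].
|α₁ − α₂|·ΔT = 15×10⁻⁶ × 93 = 0.001395.
1/(A₁E₁) + 1/(A₂E₂) = 1/(1975×124×10³) + 1/(450×146×10³) = 1.93×10⁻⁸ N⁻¹.
P = 0.001395 / 1.93×10⁻⁸ = 72260 N = 72.26 kN.

P ≈ 72.3 kN (tensile in the copper)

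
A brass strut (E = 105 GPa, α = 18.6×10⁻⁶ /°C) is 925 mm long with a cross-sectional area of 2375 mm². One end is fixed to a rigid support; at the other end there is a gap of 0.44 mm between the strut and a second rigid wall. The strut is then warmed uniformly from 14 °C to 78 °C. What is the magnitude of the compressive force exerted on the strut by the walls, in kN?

Unrestrained expansion: δ_free = αΔT L = 18.6×10⁻⁶ × 64 × 925 = 1.101 mm.
After closing the 0.44 mm clearance, 1.101 − 0.44 = 0.6611 mm of expansion remains to be suppressed by the wall.
Compatibility: PL/(AE) = 0.6611 mm, so σ = P/A = E × (0.6611/925) = 75.05 MPa.
Force on the wall = σA = 75.05 × 2375 mm² = 178.2 kN.

P ≈ 178 kN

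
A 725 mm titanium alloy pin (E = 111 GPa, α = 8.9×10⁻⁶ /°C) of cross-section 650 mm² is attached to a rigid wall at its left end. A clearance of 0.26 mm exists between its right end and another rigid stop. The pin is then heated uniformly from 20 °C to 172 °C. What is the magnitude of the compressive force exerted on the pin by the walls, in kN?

P ≈ 71.7 kN

Free thermal elongation = αΔT L = 8.9×10⁻⁶ × 152 × 725 = 0.9808 mm.
After closing the 0.26 mm clearance, 0.9808 − 0.26 = 0.7208 mm of expansion remains to be suppressed by the wall.
That suppressed elongation corresponds to σ = E·Δ/L = 111×10³ × 0.7208/725 = 110.4 MPa.
P = σA = 110.4 × 650 = 71.73 kN.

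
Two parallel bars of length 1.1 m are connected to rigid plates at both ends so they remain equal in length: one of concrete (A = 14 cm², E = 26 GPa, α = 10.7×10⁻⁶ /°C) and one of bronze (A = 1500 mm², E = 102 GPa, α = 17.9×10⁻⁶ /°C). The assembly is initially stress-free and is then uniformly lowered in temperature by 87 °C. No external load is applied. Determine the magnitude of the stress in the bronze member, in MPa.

σ ≈ 12.3 MPa (tensile)

Equilibrium of a rigid end plate with no external load gives equal and opposite internal forces ±P in the two members. Since α_{bronze} > α_{concrete}, cooling drives the bronze into tension and the concrete into compression.
Setting the final lengths equal and cancelling L: (α₁ − α₂)ΔT = P/(A₁E₁) + P/(A₂E₂).
|α₁ − α₂|·ΔT = 7.2×10⁻⁶ × 87 = 0.0006264.
1/(A₁E₁) + 1/(A₂E₂) = 1/(1400×26×10³) + 1/(1500×102×10³) = 3.401×10⁻⁸ N⁻¹.
So P = 0.0006264 / 3.401×10⁻⁸ = 18.42 kN.
σ_{bronze} = P/A₂ = 18420/1500 = 12.28 MPa, tensile.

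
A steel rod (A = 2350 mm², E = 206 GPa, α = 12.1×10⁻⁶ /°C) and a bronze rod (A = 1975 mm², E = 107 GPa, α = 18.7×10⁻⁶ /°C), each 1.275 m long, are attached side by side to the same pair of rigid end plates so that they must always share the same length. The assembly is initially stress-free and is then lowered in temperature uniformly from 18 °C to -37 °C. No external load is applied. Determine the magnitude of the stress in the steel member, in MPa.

Both members must finish at the same length. With the larger α, the bronze tends to over-contract; the plates restrain it, putting the bronze in tension and the steel in compression. With no external load the two internal forces are equal and opposite, magnitude P.
Equating the net (thermal + elastic) strains gives |α₁ − α₂|·ΔT = P·[1/(A₁E₁) + 1/(A₂E₂)].
|α₁ − α₂|·ΔT = 6.6×10⁻⁶ × 55 = 0.000363.
1/(A₁E₁) + 1/(A₂E₂) = 1/(2350×206×10³) + 1/(1975×107×10³) = 6.798×10⁻⁹ N⁻¹.
So P = 0.000363 / 6.798×10⁻⁹ = 53.4 kN.
σ_{steel} = P/A₁ = 53400/2350 = 22.72 MPa, compressive.

σ ≈ 22.7 MPa (compressive)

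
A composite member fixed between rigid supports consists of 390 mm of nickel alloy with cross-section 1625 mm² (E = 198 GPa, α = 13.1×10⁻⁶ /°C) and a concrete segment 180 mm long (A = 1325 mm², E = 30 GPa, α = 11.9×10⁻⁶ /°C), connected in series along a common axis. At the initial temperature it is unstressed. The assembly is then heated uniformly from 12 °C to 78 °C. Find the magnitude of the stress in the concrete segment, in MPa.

Free thermal expansion of the whole bar: Σ αᵢΔT Lᵢ = 13.1×10⁻⁶×66×390 + 11.9×10⁻⁶×66×180 = 0.4786 mm.
The rigid supports impose zero overall length change; the single axial force P common to all segments must satisfy P Σ Lᵢ/(AᵢEᵢ) = δ_free.
The series flexibility is Σ Lᵢ/(AᵢEᵢ) = 390/(1625×198×10³) + 180/(1325×30×10³) = 5.74×10⁻⁶ mm/N.
Hence P = δ_free / Σ(L/AE) = 0.4786/5.74×10⁻⁶ = 83.37 kN (compressive).
σ_{concrete} = P / A = 83370 / 1325 = 62.92 MPa.

σ ≈ 62.9 MPa (compressive)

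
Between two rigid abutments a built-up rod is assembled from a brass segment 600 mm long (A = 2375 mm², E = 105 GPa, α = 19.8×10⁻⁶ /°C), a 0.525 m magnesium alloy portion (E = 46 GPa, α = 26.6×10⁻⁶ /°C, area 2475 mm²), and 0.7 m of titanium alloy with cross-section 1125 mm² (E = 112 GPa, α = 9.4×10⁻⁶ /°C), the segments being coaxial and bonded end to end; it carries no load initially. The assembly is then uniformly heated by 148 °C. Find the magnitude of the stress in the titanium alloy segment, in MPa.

With the walls removed the bar would change length by δ_free = Σ αᵢΔT Lᵢ = 19.8×10⁻⁶×148×600 + 26.6×10⁻⁶×148×525 + 9.4×10⁻⁶×148×700 = 4.799 mm.
The walls prevent any net length change, so an axial force P (same in every segment) develops. Compatibility: P · Σ Lᵢ/(AᵢEᵢ) = δ_free.
Σ Lᵢ/(AᵢEᵢ) = 600/(2375×105×10³) + 525/(2475×46×10³) + 700/(1125×112×10³) = 1.257×10⁻⁵ mm/N.
So P = 4.799 / 1.257×10⁻⁵ = 381.7 kN, compressive.
σ_{titanium alloy} = P / A = 381700 / 1125 = 339.3 MPa.

σ ≈ 339 MPa (compressive)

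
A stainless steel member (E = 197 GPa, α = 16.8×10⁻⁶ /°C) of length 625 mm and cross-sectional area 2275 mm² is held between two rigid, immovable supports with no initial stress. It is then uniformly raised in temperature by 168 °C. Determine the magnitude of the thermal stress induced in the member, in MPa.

σ ≈ 556 MPa (compressive)

With length fixed, the mechanical strain must cancel the thermal strain αΔT = 16.8×10⁻⁶ × 168 = 2822.4×10⁻⁶.
σ = EαΔT = 197×10³ × 16.8×10⁻⁶ × 168 = 556 MPa (compressive; the member is trying to expand).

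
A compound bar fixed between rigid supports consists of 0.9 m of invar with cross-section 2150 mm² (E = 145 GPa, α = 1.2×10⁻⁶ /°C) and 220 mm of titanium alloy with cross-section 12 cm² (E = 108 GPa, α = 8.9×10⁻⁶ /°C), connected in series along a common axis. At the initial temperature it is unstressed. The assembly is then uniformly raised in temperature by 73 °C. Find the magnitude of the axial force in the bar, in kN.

P ≈ 48.4 kN (compressive)

Free thermal expansion of the whole bar: Σ αᵢΔT Lᵢ = 1.2×10⁻⁶×73×900 + 8.9×10⁻⁶×73×220 = 0.2218 mm.
Since the ends are fixed, an axial force P builds up, equal in every segment, with P · Σ Lᵢ/(AᵢEᵢ) = δ_free.
The series flexibility is Σ Lᵢ/(AᵢEᵢ) = 900/(2150×145×10³) + 220/(1200×108×10³) = 4.584×10⁻⁶ mm/N.
So P = 0.2218 / 4.584×10⁻⁶ = 48.38 kN, compressive.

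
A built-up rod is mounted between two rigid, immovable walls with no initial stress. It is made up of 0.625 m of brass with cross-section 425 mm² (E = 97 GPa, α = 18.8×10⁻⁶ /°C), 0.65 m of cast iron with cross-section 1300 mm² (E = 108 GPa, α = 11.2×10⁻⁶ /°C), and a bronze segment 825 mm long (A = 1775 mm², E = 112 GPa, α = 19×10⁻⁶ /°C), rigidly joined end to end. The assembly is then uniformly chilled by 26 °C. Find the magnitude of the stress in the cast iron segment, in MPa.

Free thermal contraction of the whole bar: Σ αᵢΔT Lᵢ = 18.8×10⁻⁶×26×625 + 11.2×10⁻⁶×26×650 + 19×10⁻⁶×26×825 = 0.9023 mm.
The walls prevent any net length change, so an axial force P (same in every segment) develops. Compatibility: P · Σ Lᵢ/(AᵢEᵢ) = δ_free.
Σ Lᵢ/(AᵢEᵢ) = 625/(425×97×10³) + 650/(1300×108×10³) + 825/(1775×112×10³) = 2.394×10⁻⁵ mm/N.
Hence P = δ_free / Σ(L/AE) = 0.9023/2.394×10⁻⁵ = 37.69 kN (tensile).
σ_{cast iron} = P / A = 37690 / 1300 = 28.99 MPa.

σ ≈ 29 MPa (tensile)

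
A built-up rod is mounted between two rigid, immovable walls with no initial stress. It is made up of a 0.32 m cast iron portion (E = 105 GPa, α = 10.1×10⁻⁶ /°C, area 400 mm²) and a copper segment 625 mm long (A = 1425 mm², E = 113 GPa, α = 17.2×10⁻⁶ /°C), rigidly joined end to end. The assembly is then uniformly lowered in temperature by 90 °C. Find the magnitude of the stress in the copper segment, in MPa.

σ ≈ 76.8 MPa (tensile)

Free thermal contraction of the whole bar: Σ αᵢΔT Lᵢ = 10.1×10⁻⁶×90×320 + 17.2×10⁻⁶×90×625 = 1.258 mm.
Since the ends are fixed, an axial force P builds up, equal in every segment, with P · Σ Lᵢ/(AᵢEᵢ) = δ_free.
The series flexibility is Σ Lᵢ/(AᵢEᵢ) = 320/(400×105×10³) + 625/(1425×113×10³) = 1.15×10⁻⁵ mm/N.
So P = 1.258 / 1.15×10⁻⁵ = 109.4 kN, tensile.
σ_{copper} = P / A = 109400 / 1425 = 76.79 MPa.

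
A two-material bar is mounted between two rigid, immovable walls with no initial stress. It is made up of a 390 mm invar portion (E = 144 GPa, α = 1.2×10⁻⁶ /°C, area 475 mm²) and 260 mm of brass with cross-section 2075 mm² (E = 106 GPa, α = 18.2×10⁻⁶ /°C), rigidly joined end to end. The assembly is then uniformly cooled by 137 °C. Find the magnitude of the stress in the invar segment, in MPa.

If the supports were absent, the total length change would be Σ αᵢΔT Lᵢ = 1.2×10⁻⁶×137×390 + 18.2×10⁻⁶×137×260 = 0.7124 mm.
Since the ends are fixed, an axial force P builds up, equal in every segment, with P · Σ Lᵢ/(AᵢEᵢ) = δ_free.
Σ Lᵢ/(AᵢEᵢ) = 390/(475×144×10³) + 260/(2075×106×10³) = 6.884×10⁻⁶ mm/N.
Hence P = δ_free / Σ(L/AE) = 0.7124/6.884×10⁻⁶ = 103.5 kN (tensile).
σ_{invar} = P / A = 103500 / 475 = 217.9 MPa.

σ ≈ 218 MPa (tensile)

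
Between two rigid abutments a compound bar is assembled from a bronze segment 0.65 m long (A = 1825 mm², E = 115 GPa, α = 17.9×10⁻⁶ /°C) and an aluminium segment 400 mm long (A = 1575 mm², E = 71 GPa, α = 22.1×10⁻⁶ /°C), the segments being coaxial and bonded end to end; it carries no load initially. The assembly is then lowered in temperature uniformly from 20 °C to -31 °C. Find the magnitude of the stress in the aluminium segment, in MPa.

Free thermal contraction of the whole bar: Σ αᵢΔT Lᵢ = 17.9×10⁻⁶×51×650 + 22.1×10⁻⁶×51×400 = 1.044 mm.
The walls prevent any net length change, so an axial force P (same in every segment) develops. Compatibility: P · Σ Lᵢ/(AᵢEᵢ) = δ_free.
The series flexibility is Σ Lᵢ/(AᵢEᵢ) = 650/(1825×115×10³) + 400/(1575×71×10³) = 6.674×10⁻⁶ mm/N.
So P = 1.044 / 6.674×10⁻⁶ = 156.5 kN, tensile.
σ_{aluminium} = P / A = 156500 / 1575 = 99.34 MPa.

σ ≈ 99.3 MPa (tensile)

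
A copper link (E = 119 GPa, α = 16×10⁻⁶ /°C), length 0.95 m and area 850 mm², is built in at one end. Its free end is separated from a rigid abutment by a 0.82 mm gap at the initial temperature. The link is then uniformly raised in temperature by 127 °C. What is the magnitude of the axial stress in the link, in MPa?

If the wall were absent the link would grow by αΔT L = 16×10⁻⁶ × 127 × 950 = 1.93 mm.
After closing the 0.82 mm clearance, 1.93 − 0.82 = 1.11 mm of expansion remains to be suppressed by the wall.
So σ = E(δ_free − g)/L = 119×10³ × 1.11/950 = 139.1 MPa.

σ ≈ 139 MPa (compressive)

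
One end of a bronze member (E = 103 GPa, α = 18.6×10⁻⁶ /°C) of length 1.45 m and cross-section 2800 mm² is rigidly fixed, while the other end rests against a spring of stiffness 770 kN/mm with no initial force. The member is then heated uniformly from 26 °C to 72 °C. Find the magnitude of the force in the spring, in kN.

The unrestrained thermal change is αΔT L = 18.6×10⁻⁶ × 46 × 1450 = 1.241 mm.
With a force P in the spring, the elastic change of the member is PL/(AE) and that of the spring is P/k; compatibility requires their sum to equal δ_free.
So P = δ_free / [L/(AE) + 1/k] = 1.241 / [ 1450/(2800×103×10³) + 1/(770×10³) ].
P = 1.241 / 6.326×10⁻⁶ = 196100 N.

P ≈ 196 kN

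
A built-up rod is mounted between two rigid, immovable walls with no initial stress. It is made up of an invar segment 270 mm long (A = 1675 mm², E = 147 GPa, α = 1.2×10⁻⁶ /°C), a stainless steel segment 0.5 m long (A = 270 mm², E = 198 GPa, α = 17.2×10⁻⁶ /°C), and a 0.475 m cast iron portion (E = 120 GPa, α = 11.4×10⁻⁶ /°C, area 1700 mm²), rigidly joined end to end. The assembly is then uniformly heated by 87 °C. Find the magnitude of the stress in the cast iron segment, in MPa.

With the walls removed the bar would change length by δ_free = Σ αᵢΔT Lᵢ = 1.2×10⁻⁶×87×270 + 17.2×10⁻⁶×87×500 + 11.4×10⁻⁶×87×475 = 1.247 mm.
The walls prevent any net length change, so an axial force P (same in every segment) develops. Compatibility: P · Σ Lᵢ/(AᵢEᵢ) = δ_free.
The series flexibility is Σ Lᵢ/(AᵢEᵢ) = 270/(1675×147×10³) + 500/(270×198×10³) + 475/(1700×120×10³) = 1.278×10⁻⁵ mm/N.
Hence P = δ_free / Σ(L/AE) = 1.247/1.278×10⁻⁵ = 97.63 kN (compressive).
σ_{cast iron} = P / A = 97630 / 1700 = 57.43 MPa.

σ ≈ 57.4 MPa (compressive)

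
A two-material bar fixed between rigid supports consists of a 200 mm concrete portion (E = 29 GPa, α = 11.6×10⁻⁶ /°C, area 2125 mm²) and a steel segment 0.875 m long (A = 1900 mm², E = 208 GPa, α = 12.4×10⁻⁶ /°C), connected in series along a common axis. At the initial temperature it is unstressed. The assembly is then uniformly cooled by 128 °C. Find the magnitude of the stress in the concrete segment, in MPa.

Free thermal contraction of the whole bar: Σ αᵢΔT Lᵢ = 11.6×10⁻⁶×128×200 + 12.4×10⁻⁶×128×875 = 1.686 mm.
Since the ends are fixed, an axial force P builds up, equal in every segment, with P · Σ Lᵢ/(AᵢEᵢ) = δ_free.
Σ Lᵢ/(AᵢEᵢ) = 200/(2125×29×10³) + 875/(1900×208×10³) = 5.46×10⁻⁶ mm/N.
P = 1.686 / 5.46×10⁻⁶ = 308800 N = 308.8 kN, tensile.
σ_{concrete} = P / A = 308800 / 2125 = 145.3 MPa.

σ ≈ 145 MPa (tensile)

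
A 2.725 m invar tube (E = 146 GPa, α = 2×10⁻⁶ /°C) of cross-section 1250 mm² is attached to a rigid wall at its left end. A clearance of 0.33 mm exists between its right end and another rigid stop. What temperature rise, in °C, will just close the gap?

The gap closes when αΔT L = 0.33 mm, since the tube is still unstressed at that instant.
So ΔT = g/(αL) = 0.33/(2×10⁻⁶ × 2725) = 60.55 °C.

ΔT ≈ 60.6 °C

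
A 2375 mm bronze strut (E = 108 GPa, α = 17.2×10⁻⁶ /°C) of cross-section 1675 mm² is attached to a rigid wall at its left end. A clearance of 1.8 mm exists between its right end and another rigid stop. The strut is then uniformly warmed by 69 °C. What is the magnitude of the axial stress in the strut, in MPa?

σ ≈ 46.3 MPa (compressive)

Free thermal elongation = αΔT L = 17.2×10⁻⁶ × 69 × 2375 = 2.819 mm.
This exceeds the 1.8 mm gap, so the wall pushes back. The portion of expansion that must be recovered elastically is δ_free − gap = 2.819 − 1.8 = 1.019 mm.
That suppressed elongation corresponds to σ = E·Δ/L = 108×10³ × 1.019/2375 = 46.32 MPa.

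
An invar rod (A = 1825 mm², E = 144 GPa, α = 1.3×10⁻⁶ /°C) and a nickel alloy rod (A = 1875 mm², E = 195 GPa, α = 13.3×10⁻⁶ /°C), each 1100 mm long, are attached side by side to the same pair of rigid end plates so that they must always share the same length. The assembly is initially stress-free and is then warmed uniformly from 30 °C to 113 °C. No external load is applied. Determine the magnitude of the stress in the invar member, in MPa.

σ ≈ 83.4 MPa (tensile)

Both members must finish at the same length. With the larger α, the nickel alloy tends to over-expand; the plates restrain it, putting the nickel alloy in compression and the invar in tension. With no external load the two internal forces are equal and opposite, magnitude P.
Setting the final lengths equal and cancelling L: (α₁ − α₂)ΔT = P/(A₁E₁) + P/(A₂E₂).
|α₁ − α₂|·ΔT = 12×10⁻⁶ × 83 = 0.000996.
1/(A₁E₁) + 1/(A₂E₂) = 1/(1825×144×10³) + 1/(1875×195×10³) = 6.54×10⁻⁹ N⁻¹.
P = 0.000996 / 6.54×10⁻⁹ = 152300 N = 152.3 kN.
σ_{invar} = P/A₁ = 152300/1825 = 83.45 MPa, tensile.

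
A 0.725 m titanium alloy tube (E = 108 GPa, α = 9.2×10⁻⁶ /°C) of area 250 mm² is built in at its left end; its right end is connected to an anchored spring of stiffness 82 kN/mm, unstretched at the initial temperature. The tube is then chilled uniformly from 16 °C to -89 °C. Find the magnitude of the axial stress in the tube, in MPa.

Free thermal contraction: δ_free = αΔT L = 9.2×10⁻⁶ × 105 × 725 = 0.7003 mm.
Let P be the tensile force in the spring. The tube extends elastically by PL/(AE) and the spring stretches by P/k; together these equal δ_free.
So P = δ_free / [L/(AE) + 1/k] = 0.7003 / [ 725/(250×108×10³) + 1/(82×10³) ].
P = 0.7003 / 3.905×10⁻⁵ = 17940 N.
σ = P/A = 17940/250 = 71.74 MPa.

σ ≈ 71.7 MPa (tensile)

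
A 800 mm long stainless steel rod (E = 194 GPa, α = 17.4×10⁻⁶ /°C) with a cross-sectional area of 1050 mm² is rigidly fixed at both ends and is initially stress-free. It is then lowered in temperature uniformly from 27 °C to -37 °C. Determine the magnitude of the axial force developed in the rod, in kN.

P ≈ 227 kN (tensile)

The ends cannot move, so σ = EαΔT = 194×10³ × 17.4×10⁻⁶ × 64 = 216 MPa.
Then P = σA = 216 × 1050 mm² = 226.8 kN, tensile.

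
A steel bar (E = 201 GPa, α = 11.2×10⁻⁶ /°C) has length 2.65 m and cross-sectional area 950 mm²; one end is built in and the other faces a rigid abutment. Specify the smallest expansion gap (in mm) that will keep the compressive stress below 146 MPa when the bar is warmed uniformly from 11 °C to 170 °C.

Free expansion if unrestrained: δ_free = αΔT L = 11.2×10⁻⁶ × 159 × 2650 = 4.719 mm.
A stress of 146 MPa corresponds to the wall pushing the bar back by σL/E = 146×2650/(201×10³) = 1.925 mm.
The gap must absorb the remainder: g_min = 4.719 − 1.925 = 2.794 mm.

g ≈ 2.79 mm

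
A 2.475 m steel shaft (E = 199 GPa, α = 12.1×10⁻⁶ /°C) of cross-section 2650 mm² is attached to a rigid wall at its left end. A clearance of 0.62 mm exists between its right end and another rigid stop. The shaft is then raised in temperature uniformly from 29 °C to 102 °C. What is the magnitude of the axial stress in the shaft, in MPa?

σ ≈ 126 MPa (compressive)

If the wall were absent the shaft would grow by αΔT L = 12.1×10⁻⁶ × 73 × 2475 = 2.186 mm.
This exceeds the 0.62 mm gap, so the wall pushes back. The portion of expansion that must be recovered elastically is δ_free − gap = 2.186 − 0.62 = 1.566 mm.
So σ = E(δ_free − g)/L = 199×10³ × 1.566/2475 = 125.9 MPa.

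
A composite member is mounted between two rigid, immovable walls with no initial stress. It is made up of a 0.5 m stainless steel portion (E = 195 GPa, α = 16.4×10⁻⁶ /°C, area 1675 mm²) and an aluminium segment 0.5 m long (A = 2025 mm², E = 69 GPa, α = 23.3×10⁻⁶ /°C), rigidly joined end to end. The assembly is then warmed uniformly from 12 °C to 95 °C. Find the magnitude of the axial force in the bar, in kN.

Free thermal expansion of the whole bar: Σ αᵢΔT Lᵢ = 16.4×10⁻⁶×83×500 + 23.3×10⁻⁶×83×500 = 1.648 mm.
The rigid supports impose zero overall length change; the single axial force P common to all segments must satisfy P Σ Lᵢ/(AᵢEᵢ) = δ_free.
The series flexibility is Σ Lᵢ/(AᵢEᵢ) = 500/(1675×195×10³) + 500/(2025×69×10³) = 5.109×10⁻⁶ mm/N.
P = 1.648 / 5.109×10⁻⁶ = 322500 N = 322.5 kN, compressive.

P ≈ 322 kN (compressive)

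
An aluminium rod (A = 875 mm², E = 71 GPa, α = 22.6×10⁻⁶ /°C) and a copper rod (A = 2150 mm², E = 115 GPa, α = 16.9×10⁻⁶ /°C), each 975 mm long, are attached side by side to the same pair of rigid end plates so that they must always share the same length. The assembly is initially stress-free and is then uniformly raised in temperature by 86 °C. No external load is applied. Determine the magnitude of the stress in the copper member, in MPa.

σ ≈ 11.3 MPa (tensile)

Both members must finish at the same length. With the larger α, the aluminium tends to over-expand; the plates restrain it, putting the aluminium in compression and the copper in tension. With no external load the two internal forces are equal and opposite, magnitude P.
Setting the final lengths equal and cancelling L: (α₁ − α₂)ΔT = P/(A₁E₁) + P/(A₂E₂).
|α₁ − α₂|·ΔT = 5.7×10⁻⁶ × 86 = 0.0004902.
1/(A₁E₁) + 1/(A₂E₂) = 1/(875×71×10³) + 1/(2150×115×10³) = 2.014×10⁻⁸ N⁻¹.
So P = 0.0004902 / 2.014×10⁻⁸ = 24.34 kN.
σ_{copper} = P/A₂ = 24340/2150 = 11.32 MPa, tensile.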